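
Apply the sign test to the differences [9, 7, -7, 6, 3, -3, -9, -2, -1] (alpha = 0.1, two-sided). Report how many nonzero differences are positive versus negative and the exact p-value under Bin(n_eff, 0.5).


Step 1: Discard zero differences. Original n = 9; n_eff = number of nonzero differences = 9.
Nonzero differences (with sign): +9, +7, -7, +6, +3, -3, -9, -2, -1
Step 2: Count signs: positive = 4, negative = 5.
Step 3: Under H0: P(positive) = 0.5, so the number of positives S ~ Bin(9, 0.5).
Step 4: Two-sided exact p-value = sum of Bin(9,0.5) probabilities at or below the observed probability = 1.000000.
Step 5: alpha = 0.1. fail to reject H0.

n_eff = 9, pos = 4, neg = 5, p = 1.000000, fail to reject H0.


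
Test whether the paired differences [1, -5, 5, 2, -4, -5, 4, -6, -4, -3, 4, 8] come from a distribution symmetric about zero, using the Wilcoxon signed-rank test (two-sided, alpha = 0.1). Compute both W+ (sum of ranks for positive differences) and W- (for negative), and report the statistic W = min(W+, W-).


Step 1: Drop any zero differences (none here) and take |d_i|.
|d| = [1, 5, 5, 2, 4, 5, 4, 6, 4, 3, 4, 8]
Step 2: Midrank |d_i| (ties get averaged ranks).
ranks: |1|->1, |5|->9, |5|->9, |2|->2, |4|->5.5, |5|->9, |4|->5.5, |6|->11, |4|->5.5, |3|->3, |4|->5.5, |8|->12
Step 3: Attach original signs; sum ranks with positive sign and with negative sign.
W+ = 1 + 9 + 2 + 5.5 + 5.5 + 12 = 35
W- = 9 + 5.5 + 9 + 11 + 5.5 + 3 = 43
(Check: W+ + W- = 78 should equal n(n+1)/2 = 78.)
Step 4: Test statistic W = min(W+, W-) = 35.
Step 5: Ties in |d|, so use the tie-corrected normal approximation.
        E[W] = n(n+1)/4 = 12*13/4 = 39.
        Tie groups: |d|=4 (t=4), |d|=5 (t=3); sum(t^3 - t) = 84.
        Var[W] = n(n+1)(2n+1)/24 - sum(t^3-t)/48 = 3900/24 - 84/48 = 160.75.
        z = (W - E[W]) / sqrt(Var[W]) = (35 - 39) / 12.6787 = -0.3155.
        Two-sided p = 2*Phi(z) = 0.752390.
Step 6: alpha = 0.1. fail to reject H0.

W+ = 35, W- = 43, W = min = 35, p = 0.752390, fail to reject H0.


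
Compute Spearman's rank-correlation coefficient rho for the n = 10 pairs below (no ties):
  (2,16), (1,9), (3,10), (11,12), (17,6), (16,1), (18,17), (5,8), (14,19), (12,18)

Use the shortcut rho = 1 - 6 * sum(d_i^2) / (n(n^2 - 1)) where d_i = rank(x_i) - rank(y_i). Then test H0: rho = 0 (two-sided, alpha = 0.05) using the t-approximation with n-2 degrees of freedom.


Step 1: Rank x and y separately (midranks; no ties here).
rank(x): 2->2, 1->1, 3->3, 11->5, 17->9, 16->8, 18->10, 5->4, 14->7, 12->6
rank(y): 16->7, 9->4, 10->5, 12->6, 6->2, 1->1, 17->8, 8->3, 19->10, 18->9
Step 2: d_i = R_x(i) - R_y(i); compute d_i^2.
  (2-7)^2=25, (1-4)^2=9, (3-5)^2=4, (5-6)^2=1, (9-2)^2=49, (8-1)^2=49, (10-8)^2=4, (4-3)^2=1, (7-10)^2=9, (6-9)^2=9
sum(d^2) = 160.
Step 3: rho = 1 - 6*160 / (10*(10^2 - 1)) = 1 - 960/990 = 0.030303.
Step 4: Under H0, t = rho * sqrt((n-2)/(1-rho^2)) = 0.0857 ~ t(8).
Step 5: Two-sided p-value from the t-distribution with 8 df = 0.933773.
Step 6: alpha = 0.05. fail to reject H0.

rho = 0.0303, p = 0.933773, fail to reject H0 at alpha = 0.05.


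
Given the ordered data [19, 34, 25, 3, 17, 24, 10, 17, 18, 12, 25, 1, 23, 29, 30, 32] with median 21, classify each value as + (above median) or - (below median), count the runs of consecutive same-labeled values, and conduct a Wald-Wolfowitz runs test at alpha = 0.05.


Step 1: Compute median = 21; label A = above, B = below.
Labels in order: BAABBABBBBABAAAA  (n_A = 8, n_B = 8)
Step 2: Count runs R = 8.
Step 3: Under H0 (random ordering), E[R] = 2*n_A*n_B/(n_A+n_B) + 1 = 2*8*8/16 + 1 = 9.0000.
        Var[R] = 2*n_A*n_B*(2*n_A*n_B - n_A - n_B) / ((n_A+n_B)^2 * (n_A+n_B-1)) = 14336/3840 = 3.7333.
        SD[R] = 1.9322.
Step 4: Continuity-corrected z = (R + 0.5 - E[R]) / SD[R] = (8 + 0.5 - 9.0000) / 1.9322 = -0.2588.
Step 5: Two-sided p-value via normal approximation = 2*(1 - Phi(|z|)) = 0.795809.
Step 6: alpha = 0.05. fail to reject H0.

R = 8, z = -0.2588, p = 0.795809, fail to reject H0.


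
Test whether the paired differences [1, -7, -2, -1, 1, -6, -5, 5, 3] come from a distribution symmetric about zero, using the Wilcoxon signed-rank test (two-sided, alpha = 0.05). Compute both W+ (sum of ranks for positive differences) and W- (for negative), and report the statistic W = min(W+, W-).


Step 1: Drop any zero differences (none here) and take |d_i|.
|d| = [1, 7, 2, 1, 1, 6, 5, 5, 3]
Step 2: Midrank |d_i| (ties get averaged ranks).
ranks: |1|->2, |7|->9, |2|->4, |1|->2, |1|->2, |6|->8, |5|->6.5, |5|->6.5, |3|->5
Step 3: Attach original signs; sum ranks with positive sign and with negative sign.
W+ = 2 + 2 + 6.5 + 5 = 15.5
W- = 9 + 4 + 2 + 8 + 6.5 = 29.5
(Check: W+ + W- = 45 should equal n(n+1)/2 = 45.)
Step 4: Test statistic W = min(W+, W-) = 15.5.
Step 5: Ties in |d|, so use the tie-corrected normal approximation.
        E[W] = n(n+1)/4 = 9*10/4 = 22.5.
        Tie groups: |d|=1 (t=3), |d|=5 (t=2); sum(t^3 - t) = 30.
        Var[W] = n(n+1)(2n+1)/24 - sum(t^3-t)/48 = 1710/24 - 30/48 = 70.625.
        z = (W - E[W]) / sqrt(Var[W]) = (15.5 - 22.5) / 8.4039 = -0.8329.
        Two-sided p = 2*Phi(z) = 0.404873.
Step 6: alpha = 0.05. fail to reject H0.

W+ = 15.5, W- = 29.5, W = min = 15.5, p = 0.404873, fail to reject H0.


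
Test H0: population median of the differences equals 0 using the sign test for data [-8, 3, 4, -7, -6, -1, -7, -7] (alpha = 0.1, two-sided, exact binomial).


Step 1: Discard zero differences. Original n = 8; n_eff = number of nonzero differences = 8.
Nonzero differences (with sign): -8, +3, +4, -7, -6, -1, -7, -7
Step 2: Count signs: positive = 2, negative = 6.
Step 3: Under H0: P(positive) = 0.5, so the number of positives S ~ Bin(8, 0.5).
Step 4: Two-sided exact p-value = sum of Bin(8,0.5) probabilities at or below the observed probability = 0.289062.
Step 5: alpha = 0.1. fail to reject H0.

n_eff = 8, pos = 2, neg = 6, p = 0.289062, fail to reject H0.


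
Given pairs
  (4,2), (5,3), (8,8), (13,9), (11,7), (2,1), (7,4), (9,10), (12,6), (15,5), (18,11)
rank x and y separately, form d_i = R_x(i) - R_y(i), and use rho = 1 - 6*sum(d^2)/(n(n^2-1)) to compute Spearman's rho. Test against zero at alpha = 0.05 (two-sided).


Step 1: Rank x and y separately (midranks; no ties here).
rank(x): 4->2, 5->3, 8->5, 13->9, 11->7, 2->1, 7->4, 9->6, 12->8, 15->10, 18->11
rank(y): 2->2, 3->3, 8->8, 9->9, 7->7, 1->1, 4->4, 10->10, 6->6, 5->5, 11->11
Step 2: d_i = R_x(i) - R_y(i); compute d_i^2.
  (2-2)^2=0, (3-3)^2=0, (5-8)^2=9, (9-9)^2=0, (7-7)^2=0, (1-1)^2=0, (4-4)^2=0, (6-10)^2=16, (8-6)^2=4, (10-5)^2=25, (11-11)^2=0
sum(d^2) = 54.
Step 3: rho = 1 - 6*54 / (11*(11^2 - 1)) = 1 - 324/1320 = 0.754545.
Step 4: Under H0, t = rho * sqrt((n-2)/(1-rho^2)) = 3.4494 ~ t(9).
Step 5: Two-sided p-value from the t-distribution with 9 df = 0.007282.
Step 6: alpha = 0.05. reject H0.

rho = 0.7545, p = 0.007282, reject H0 at alpha = 0.05.


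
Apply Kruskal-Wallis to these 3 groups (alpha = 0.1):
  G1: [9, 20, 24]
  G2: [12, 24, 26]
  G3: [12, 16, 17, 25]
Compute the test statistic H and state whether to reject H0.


Step 1: Combine all N = 10 observations and assign midranks.
sorted (value, group, rank): (9,G1,1), (12,G2,2.5), (12,G3,2.5), (16,G3,4), (17,G3,5), (20,G1,6), (24,G1,7.5), (24,G2,7.5), (25,G3,9), (26,G2,10)
Step 2: Sum ranks within each group.
R_1 = 14.5 (n_1 = 3)
R_2 = 20 (n_2 = 3)
R_3 = 20.5 (n_3 = 4)
Step 3: H = 12/(N(N+1)) * sum(R_i^2/n_i) - 3(N+1)
     = 12/(10*11) * (14.5^2/3 + 20^2/3 + 20.5^2/4) - 3*11
     = 0.109091 * 308.479 - 33
     = 0.652273.
Step 4: Ties present; correction factor C = 1 - 12/(10^3 - 10) = 0.987879. Corrected H = 0.652273 / 0.987879 = 0.660276.
Step 5: Under H0, H ~ chi^2(2); p-value = 0.718825.
Step 6: alpha = 0.1. fail to reject H0.

H = 0.6603, df = 2, p = 0.718825, fail to reject H0.


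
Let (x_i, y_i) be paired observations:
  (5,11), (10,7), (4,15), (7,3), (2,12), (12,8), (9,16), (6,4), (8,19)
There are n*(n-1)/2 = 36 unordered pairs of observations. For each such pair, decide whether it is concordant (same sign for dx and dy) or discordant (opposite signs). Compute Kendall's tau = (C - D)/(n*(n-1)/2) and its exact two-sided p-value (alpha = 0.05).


Step 1: Enumerate the 36 unordered pairs (i,j) with i<j and classify each by sign(x_j-x_i) * sign(y_j-y_i).
  (1,2):dx=+5,dy=-4->D; (1,3):dx=-1,dy=+4->D; (1,4):dx=+2,dy=-8->D; (1,5):dx=-3,dy=+1->D
  (1,6):dx=+7,dy=-3->D; (1,7):dx=+4,dy=+5->C; (1,8):dx=+1,dy=-7->D; (1,9):dx=+3,dy=+8->C
  (2,3):dx=-6,dy=+8->D; (2,4):dx=-3,dy=-4->C; (2,5):dx=-8,dy=+5->D; (2,6):dx=+2,dy=+1->C
  (2,7):dx=-1,dy=+9->D; (2,8):dx=-4,dy=-3->C; (2,9):dx=-2,dy=+12->D; (3,4):dx=+3,dy=-12->D
  (3,5):dx=-2,dy=-3->C; (3,6):dx=+8,dy=-7->D; (3,7):dx=+5,dy=+1->C; (3,8):dx=+2,dy=-11->D
  (3,9):dx=+4,dy=+4->C; (4,5):dx=-5,dy=+9->D; (4,6):dx=+5,dy=+5->C; (4,7):dx=+2,dy=+13->C
  (4,8):dx=-1,dy=+1->D; (4,9):dx=+1,dy=+16->C; (5,6):dx=+10,dy=-4->D; (5,7):dx=+7,dy=+4->C
  (5,8):dx=+4,dy=-8->D; (5,9):dx=+6,dy=+7->C; (6,7):dx=-3,dy=+8->D; (6,8):dx=-6,dy=-4->C
  (6,9):dx=-4,dy=+11->D; (7,8):dx=-3,dy=-12->C; (7,9):dx=-1,dy=+3->D; (8,9):dx=+2,dy=+15->C
Step 2: C = 16, D = 20, total pairs = 36.
Step 3: tau = (C - D)/(n(n-1)/2) = (16 - 20)/36 = -0.111111.
Step 4: Exact two-sided p-value (enumerate n! = 362880 permutations of y under H0): p = 0.761414.
Step 5: alpha = 0.05. fail to reject H0.

tau_b = -0.1111 (C=16, D=20), p = 0.761414, fail to reject H0.


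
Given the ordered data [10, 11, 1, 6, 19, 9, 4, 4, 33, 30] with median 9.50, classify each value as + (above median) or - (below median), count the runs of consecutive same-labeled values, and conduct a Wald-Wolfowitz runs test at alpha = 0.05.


Step 1: Compute median = 9.50; label A = above, B = below.
Labels in order: AABBABBBAA  (n_A = 5, n_B = 5)
Step 2: Count runs R = 5.
Step 3: Under H0 (random ordering), E[R] = 2*n_A*n_B/(n_A+n_B) + 1 = 2*5*5/10 + 1 = 6.0000.
        Var[R] = 2*n_A*n_B*(2*n_A*n_B - n_A - n_B) / ((n_A+n_B)^2 * (n_A+n_B-1)) = 2000/900 = 2.2222.
        SD[R] = 1.4907.
Step 4: Continuity-corrected z = (R + 0.5 - E[R]) / SD[R] = (5 + 0.5 - 6.0000) / 1.4907 = -0.3354.
Step 5: Two-sided p-value via normal approximation = 2*(1 - Phi(|z|)) = 0.737316.
Step 6: alpha = 0.05. fail to reject H0.

R = 5, z = -0.3354, p = 0.737316, fail to reject H0.


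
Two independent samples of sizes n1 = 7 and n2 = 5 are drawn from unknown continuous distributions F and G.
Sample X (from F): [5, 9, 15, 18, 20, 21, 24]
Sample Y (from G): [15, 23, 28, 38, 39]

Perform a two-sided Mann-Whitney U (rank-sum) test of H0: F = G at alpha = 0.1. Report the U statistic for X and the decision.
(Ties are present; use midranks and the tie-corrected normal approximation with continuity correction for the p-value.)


Step 1: Combine and sort all 12 observations; assign midranks.
sorted (value, group): (5,X), (9,X), (15,X), (15,Y), (18,X), (20,X), (21,X), (23,Y), (24,X), (28,Y), (38,Y), (39,Y)
ranks: 5->1, 9->2, 15->3.5, 15->3.5, 18->5, 20->6, 21->7, 23->8, 24->9, 28->10, 38->11, 39->12
Step 2: Rank sum for X: R1 = 1 + 2 + 3.5 + 5 + 6 + 7 + 9 = 33.5.
Step 3: U_X = R1 - n1(n1+1)/2 = 33.5 - 7*8/2 = 33.5 - 28 = 5.5.
       U_Y = n1*n2 - U_X = 35 - 5.5 = 29.5.
Step 4: Ties are present, so use the tie-corrected normal approximation (with continuity correction) for the p-value.
Step 5: p-value = 0.061363; compare to alpha = 0.1. reject H0.

U_X = 5.5, p = 0.061363, reject H0 at alpha = 0.1.


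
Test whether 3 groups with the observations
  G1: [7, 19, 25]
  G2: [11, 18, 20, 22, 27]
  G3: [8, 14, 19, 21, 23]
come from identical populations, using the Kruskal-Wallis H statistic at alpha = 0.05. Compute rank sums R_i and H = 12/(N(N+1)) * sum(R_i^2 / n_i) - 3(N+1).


Step 1: Combine all N = 13 observations and assign midranks.
sorted (value, group, rank): (7,G1,1), (8,G3,2), (11,G2,3), (14,G3,4), (18,G2,5), (19,G1,6.5), (19,G3,6.5), (20,G2,8), (21,G3,9), (22,G2,10), (23,G3,11), (25,G1,12), (27,G2,13)
Step 2: Sum ranks within each group.
R_1 = 19.5 (n_1 = 3)
R_2 = 39 (n_2 = 5)
R_3 = 32.5 (n_3 = 5)
Step 3: H = 12/(N(N+1)) * sum(R_i^2/n_i) - 3(N+1)
     = 12/(13*14) * (19.5^2/3 + 39^2/5 + 32.5^2/5) - 3*14
     = 0.065934 * 642.2 - 42
     = 0.342857.
Step 4: Ties present; correction factor C = 1 - 6/(13^3 - 13) = 0.997253. Corrected H = 0.342857 / 0.997253 = 0.343802.
Step 5: Under H0, H ~ chi^2(2); p-value = 0.842063.
Step 6: alpha = 0.05. fail to reject H0.

H = 0.3438, df = 2, p = 0.842063, fail to reject H0.


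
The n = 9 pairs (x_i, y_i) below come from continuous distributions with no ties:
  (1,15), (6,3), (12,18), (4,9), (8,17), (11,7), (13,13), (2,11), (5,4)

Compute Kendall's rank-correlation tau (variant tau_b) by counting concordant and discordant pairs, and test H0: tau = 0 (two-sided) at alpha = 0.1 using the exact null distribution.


Step 1: Enumerate the 36 unordered pairs (i,j) with i<j and classify each by sign(x_j-x_i) * sign(y_j-y_i).
  (1,2):dx=+5,dy=-12->D; (1,3):dx=+11,dy=+3->C; (1,4):dx=+3,dy=-6->D; (1,5):dx=+7,dy=+2->C
  (1,6):dx=+10,dy=-8->D; (1,7):dx=+12,dy=-2->D; (1,8):dx=+1,dy=-4->D; (1,9):dx=+4,dy=-11->D
  (2,3):dx=+6,dy=+15->C; (2,4):dx=-2,dy=+6->D; (2,5):dx=+2,dy=+14->C; (2,6):dx=+5,dy=+4->C
  (2,7):dx=+7,dy=+10->C; (2,8):dx=-4,dy=+8->D; (2,9):dx=-1,dy=+1->D; (3,4):dx=-8,dy=-9->C
  (3,5):dx=-4,dy=-1->C; (3,6):dx=-1,dy=-11->C; (3,7):dx=+1,dy=-5->D; (3,8):dx=-10,dy=-7->C
  (3,9):dx=-7,dy=-14->C; (4,5):dx=+4,dy=+8->C; (4,6):dx=+7,dy=-2->D; (4,7):dx=+9,dy=+4->C
  (4,8):dx=-2,dy=+2->D; (4,9):dx=+1,dy=-5->D; (5,6):dx=+3,dy=-10->D; (5,7):dx=+5,dy=-4->D
  (5,8):dx=-6,dy=-6->C; (5,9):dx=-3,dy=-13->C; (6,7):dx=+2,dy=+6->C; (6,8):dx=-9,dy=+4->D
  (6,9):dx=-6,dy=-3->C; (7,8):dx=-11,dy=-2->C; (7,9):dx=-8,dy=-9->C; (8,9):dx=+3,dy=-7->D
Step 2: C = 19, D = 17, total pairs = 36.
Step 3: tau = (C - D)/(n(n-1)/2) = (19 - 17)/36 = 0.055556.
Step 4: Exact two-sided p-value (enumerate n! = 362880 permutations of y under H0): p = 0.919455.
Step 5: alpha = 0.1. fail to reject H0.

tau_b = 0.0556 (C=19, D=17), p = 0.919455, fail to reject H0.


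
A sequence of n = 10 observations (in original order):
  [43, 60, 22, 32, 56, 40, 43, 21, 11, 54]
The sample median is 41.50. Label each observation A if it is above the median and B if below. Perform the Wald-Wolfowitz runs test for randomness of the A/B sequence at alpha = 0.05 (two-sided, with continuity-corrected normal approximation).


Step 1: Compute median = 41.50; label A = above, B = below.
Labels in order: AABBABABBA  (n_A = 5, n_B = 5)
Step 2: Count runs R = 7.
Step 3: Under H0 (random ordering), E[R] = 2*n_A*n_B/(n_A+n_B) + 1 = 2*5*5/10 + 1 = 6.0000.
        Var[R] = 2*n_A*n_B*(2*n_A*n_B - n_A - n_B) / ((n_A+n_B)^2 * (n_A+n_B-1)) = 2000/900 = 2.2222.
        SD[R] = 1.4907.
Step 4: Continuity-corrected z = (R - 0.5 - E[R]) / SD[R] = (7 - 0.5 - 6.0000) / 1.4907 = 0.3354.
Step 5: Two-sided p-value via normal approximation = 2*(1 - Phi(|z|)) = 0.737316.
Step 6: alpha = 0.05. fail to reject H0.

R = 7, z = 0.3354, p = 0.737316, fail to reject H0.


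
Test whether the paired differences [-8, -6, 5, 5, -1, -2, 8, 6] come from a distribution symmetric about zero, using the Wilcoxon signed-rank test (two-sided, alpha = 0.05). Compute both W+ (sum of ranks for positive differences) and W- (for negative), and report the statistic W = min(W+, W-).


Step 1: Drop any zero differences (none here) and take |d_i|.
|d| = [8, 6, 5, 5, 1, 2, 8, 6]
Step 2: Midrank |d_i| (ties get averaged ranks).
ranks: |8|->7.5, |6|->5.5, |5|->3.5, |5|->3.5, |1|->1, |2|->2, |8|->7.5, |6|->5.5
Step 3: Attach original signs; sum ranks with positive sign and with negative sign.
W+ = 3.5 + 3.5 + 7.5 + 5.5 = 20
W- = 7.5 + 5.5 + 1 + 2 = 16
(Check: W+ + W- = 36 should equal n(n+1)/2 = 36.)
Step 4: Test statistic W = min(W+, W-) = 16.
Step 5: Ties in |d|, so use the tie-corrected normal approximation.
        E[W] = n(n+1)/4 = 8*9/4 = 18.
        Tie groups: |d|=5 (t=2), |d|=6 (t=2), |d|=8 (t=2); sum(t^3 - t) = 18.
        Var[W] = n(n+1)(2n+1)/24 - sum(t^3-t)/48 = 1224/24 - 18/48 = 50.625.
        z = (W - E[W]) / sqrt(Var[W]) = (16 - 18) / 7.1151 = -0.2811.
        Two-sided p = 2*Phi(z) = 0.778640.
Step 6: alpha = 0.05. fail to reject H0.

W+ = 20, W- = 16, W = min = 16, p = 0.778640, fail to reject H0.


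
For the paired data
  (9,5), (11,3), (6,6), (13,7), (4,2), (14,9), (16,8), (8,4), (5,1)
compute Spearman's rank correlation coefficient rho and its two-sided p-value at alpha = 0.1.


Step 1: Rank x and y separately (midranks; no ties here).
rank(x): 9->5, 11->6, 6->3, 13->7, 4->1, 14->8, 16->9, 8->4, 5->2
rank(y): 5->5, 3->3, 6->6, 7->7, 2->2, 9->9, 8->8, 4->4, 1->1
Step 2: d_i = R_x(i) - R_y(i); compute d_i^2.
  (5-5)^2=0, (6-3)^2=9, (3-6)^2=9, (7-7)^2=0, (1-2)^2=1, (8-9)^2=1, (9-8)^2=1, (4-4)^2=0, (2-1)^2=1
sum(d^2) = 22.
Step 3: rho = 1 - 6*22 / (9*(9^2 - 1)) = 1 - 132/720 = 0.816667.
Step 4: Under H0, t = rho * sqrt((n-2)/(1-rho^2)) = 3.7440 ~ t(7).
Step 5: Two-sided p-value from the t-distribution with 7 df = 0.007225.
Step 6: alpha = 0.1. reject H0.

rho = 0.8167, p = 0.007225, reject H0 at alpha = 0.1.


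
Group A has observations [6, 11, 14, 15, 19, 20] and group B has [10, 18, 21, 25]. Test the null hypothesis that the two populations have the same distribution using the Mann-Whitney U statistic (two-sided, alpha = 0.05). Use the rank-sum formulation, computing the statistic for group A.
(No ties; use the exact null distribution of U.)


Step 1: Combine and sort all 10 observations; assign midranks.
sorted (value, group): (6,X), (10,Y), (11,X), (14,X), (15,X), (18,Y), (19,X), (20,X), (21,Y), (25,Y)
ranks: 6->1, 10->2, 11->3, 14->4, 15->5, 18->6, 19->7, 20->8, 21->9, 25->10
Step 2: Rank sum for X: R1 = 1 + 3 + 4 + 5 + 7 + 8 = 28.
Step 3: U_X = R1 - n1(n1+1)/2 = 28 - 6*7/2 = 28 - 21 = 7.
       U_Y = n1*n2 - U_X = 24 - 7 = 17.
Step 4: No ties, so the exact null distribution of U (based on enumerating the C(10,6) = 210 equally likely rank assignments) gives the two-sided p-value.
Step 5: p-value = 0.352381; compare to alpha = 0.05. fail to reject H0.

U_X = 7, p = 0.352381, fail to reject H0 at alpha = 0.05.


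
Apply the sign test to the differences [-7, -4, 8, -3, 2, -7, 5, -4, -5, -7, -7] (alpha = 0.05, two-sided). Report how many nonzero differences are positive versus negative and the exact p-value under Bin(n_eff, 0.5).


Step 1: Discard zero differences. Original n = 11; n_eff = number of nonzero differences = 11.
Nonzero differences (with sign): -7, -4, +8, -3, +2, -7, +5, -4, -5, -7, -7
Step 2: Count signs: positive = 3, negative = 8.
Step 3: Under H0: P(positive) = 0.5, so the number of positives S ~ Bin(11, 0.5).
Step 4: Two-sided exact p-value = sum of Bin(11,0.5) probabilities at or below the observed probability = 0.226562.
Step 5: alpha = 0.05. fail to reject H0.

n_eff = 11, pos = 3, neg = 8, p = 0.226562, fail to reject H0.


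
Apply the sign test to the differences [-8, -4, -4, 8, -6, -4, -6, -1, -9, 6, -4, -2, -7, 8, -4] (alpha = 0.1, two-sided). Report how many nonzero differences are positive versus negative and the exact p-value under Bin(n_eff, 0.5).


Step 1: Discard zero differences. Original n = 15; n_eff = number of nonzero differences = 15.
Nonzero differences (with sign): -8, -4, -4, +8, -6, -4, -6, -1, -9, +6, -4, -2, -7, +8, -4
Step 2: Count signs: positive = 3, negative = 12.
Step 3: Under H0: P(positive) = 0.5, so the number of positives S ~ Bin(15, 0.5).
Step 4: Two-sided exact p-value = sum of Bin(15,0.5) probabilities at or below the observed probability = 0.035156.
Step 5: alpha = 0.1. reject H0.

n_eff = 15, pos = 3, neg = 12, p = 0.035156, reject H0.


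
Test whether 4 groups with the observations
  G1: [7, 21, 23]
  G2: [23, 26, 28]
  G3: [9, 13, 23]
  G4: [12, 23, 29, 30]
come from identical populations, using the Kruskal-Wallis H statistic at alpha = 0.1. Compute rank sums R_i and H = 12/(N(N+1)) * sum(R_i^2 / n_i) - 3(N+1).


Step 1: Combine all N = 13 observations and assign midranks.
sorted (value, group, rank): (7,G1,1), (9,G3,2), (12,G4,3), (13,G3,4), (21,G1,5), (23,G1,7.5), (23,G2,7.5), (23,G3,7.5), (23,G4,7.5), (26,G2,10), (28,G2,11), (29,G4,12), (30,G4,13)
Step 2: Sum ranks within each group.
R_1 = 13.5 (n_1 = 3)
R_2 = 28.5 (n_2 = 3)
R_3 = 13.5 (n_3 = 3)
R_4 = 35.5 (n_4 = 4)
Step 3: H = 12/(N(N+1)) * sum(R_i^2/n_i) - 3(N+1)
     = 12/(13*14) * (13.5^2/3 + 28.5^2/3 + 13.5^2/3 + 35.5^2/4) - 3*14
     = 0.065934 * 707.312 - 42
     = 4.635989.
Step 4: Ties present; correction factor C = 1 - 60/(13^3 - 13) = 0.972527. Corrected H = 4.635989 / 0.972527 = 4.766949.
Step 5: Under H0, H ~ chi^2(3); p-value = 0.189680.
Step 6: alpha = 0.1. fail to reject H0.

H = 4.7669, df = 3, p = 0.189680, fail to reject H0.


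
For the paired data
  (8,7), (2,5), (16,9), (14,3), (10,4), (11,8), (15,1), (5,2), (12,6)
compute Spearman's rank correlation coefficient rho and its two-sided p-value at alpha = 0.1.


Step 1: Rank x and y separately (midranks; no ties here).
rank(x): 8->3, 2->1, 16->9, 14->7, 10->4, 11->5, 15->8, 5->2, 12->6
rank(y): 7->7, 5->5, 9->9, 3->3, 4->4, 8->8, 1->1, 2->2, 6->6
Step 2: d_i = R_x(i) - R_y(i); compute d_i^2.
  (3-7)^2=16, (1-5)^2=16, (9-9)^2=0, (7-3)^2=16, (4-4)^2=0, (5-8)^2=9, (8-1)^2=49, (2-2)^2=0, (6-6)^2=0
sum(d^2) = 106.
Step 3: rho = 1 - 6*106 / (9*(9^2 - 1)) = 1 - 636/720 = 0.116667.
Step 4: Under H0, t = rho * sqrt((n-2)/(1-rho^2)) = 0.3108 ~ t(7).
Step 5: Two-sided p-value from the t-distribution with 7 df = 0.765008.
Step 6: alpha = 0.1. fail to reject H0.

rho = 0.1167, p = 0.765008, fail to reject H0 at alpha = 0.1.


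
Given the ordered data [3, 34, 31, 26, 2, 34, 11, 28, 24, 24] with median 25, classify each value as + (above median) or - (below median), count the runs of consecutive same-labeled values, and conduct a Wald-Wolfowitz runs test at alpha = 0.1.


Step 1: Compute median = 25; label A = above, B = below.
Labels in order: BAAABABABB  (n_A = 5, n_B = 5)
Step 2: Count runs R = 7.
Step 3: Under H0 (random ordering), E[R] = 2*n_A*n_B/(n_A+n_B) + 1 = 2*5*5/10 + 1 = 6.0000.
        Var[R] = 2*n_A*n_B*(2*n_A*n_B - n_A - n_B) / ((n_A+n_B)^2 * (n_A+n_B-1)) = 2000/900 = 2.2222.
        SD[R] = 1.4907.
Step 4: Continuity-corrected z = (R - 0.5 - E[R]) / SD[R] = (7 - 0.5 - 6.0000) / 1.4907 = 0.3354.
Step 5: Two-sided p-value via normal approximation = 2*(1 - Phi(|z|)) = 0.737316.
Step 6: alpha = 0.1. fail to reject H0.

R = 7, z = 0.3354, p = 0.737316, fail to reject H0.


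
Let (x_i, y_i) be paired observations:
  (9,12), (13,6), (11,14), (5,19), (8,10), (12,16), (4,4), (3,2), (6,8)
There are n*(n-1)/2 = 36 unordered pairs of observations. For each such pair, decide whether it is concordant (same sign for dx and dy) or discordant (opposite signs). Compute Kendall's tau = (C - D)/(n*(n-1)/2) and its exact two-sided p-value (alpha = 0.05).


Step 1: Enumerate the 36 unordered pairs (i,j) with i<j and classify each by sign(x_j-x_i) * sign(y_j-y_i).
  (1,2):dx=+4,dy=-6->D; (1,3):dx=+2,dy=+2->C; (1,4):dx=-4,dy=+7->D; (1,5):dx=-1,dy=-2->C
  (1,6):dx=+3,dy=+4->C; (1,7):dx=-5,dy=-8->C; (1,8):dx=-6,dy=-10->C; (1,9):dx=-3,dy=-4->C
  (2,3):dx=-2,dy=+8->D; (2,4):dx=-8,dy=+13->D; (2,5):dx=-5,dy=+4->D; (2,6):dx=-1,dy=+10->D
  (2,7):dx=-9,dy=-2->C; (2,8):dx=-10,dy=-4->C; (2,9):dx=-7,dy=+2->D; (3,4):dx=-6,dy=+5->D
  (3,5):dx=-3,dy=-4->C; (3,6):dx=+1,dy=+2->C; (3,7):dx=-7,dy=-10->C; (3,8):dx=-8,dy=-12->C
  (3,9):dx=-5,dy=-6->C; (4,5):dx=+3,dy=-9->D; (4,6):dx=+7,dy=-3->D; (4,7):dx=-1,dy=-15->C
  (4,8):dx=-2,dy=-17->C; (4,9):dx=+1,dy=-11->D; (5,6):dx=+4,dy=+6->C; (5,7):dx=-4,dy=-6->C
  (5,8):dx=-5,dy=-8->C; (5,9):dx=-2,dy=-2->C; (6,7):dx=-8,dy=-12->C; (6,8):dx=-9,dy=-14->C
  (6,9):dx=-6,dy=-8->C; (7,8):dx=-1,dy=-2->C; (7,9):dx=+2,dy=+4->C; (8,9):dx=+3,dy=+6->C
Step 2: C = 25, D = 11, total pairs = 36.
Step 3: tau = (C - D)/(n(n-1)/2) = (25 - 11)/36 = 0.388889.
Step 4: Exact two-sided p-value (enumerate n! = 362880 permutations of y under H0): p = 0.180181.
Step 5: alpha = 0.05. fail to reject H0.

tau_b = 0.3889 (C=25, D=11), p = 0.180181, fail to reject H0.


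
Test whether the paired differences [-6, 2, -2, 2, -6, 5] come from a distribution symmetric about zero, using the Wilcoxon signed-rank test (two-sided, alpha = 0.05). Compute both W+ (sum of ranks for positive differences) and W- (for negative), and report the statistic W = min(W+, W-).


Step 1: Drop any zero differences (none here) and take |d_i|.
|d| = [6, 2, 2, 2, 6, 5]
Step 2: Midrank |d_i| (ties get averaged ranks).
ranks: |6|->5.5, |2|->2, |2|->2, |2|->2, |6|->5.5, |5|->4
Step 3: Attach original signs; sum ranks with positive sign and with negative sign.
W+ = 2 + 2 + 4 = 8
W- = 5.5 + 2 + 5.5 = 13
(Check: W+ + W- = 21 should equal n(n+1)/2 = 21.)
Step 4: Test statistic W = min(W+, W-) = 8.
Step 5: Ties in |d|, so use the tie-corrected normal approximation.
        E[W] = n(n+1)/4 = 6*7/4 = 10.5.
        Tie groups: |d|=2 (t=3), |d|=6 (t=2); sum(t^3 - t) = 30.
        Var[W] = n(n+1)(2n+1)/24 - sum(t^3-t)/48 = 546/24 - 30/48 = 22.125.
        z = (W - E[W]) / sqrt(Var[W]) = (8 - 10.5) / 4.7037 = -0.5315.
        Two-sided p = 2*Phi(z) = 0.595076.
Step 6: alpha = 0.05. fail to reject H0.

W+ = 8, W- = 13, W = min = 8, p = 0.595076, fail to reject H0.


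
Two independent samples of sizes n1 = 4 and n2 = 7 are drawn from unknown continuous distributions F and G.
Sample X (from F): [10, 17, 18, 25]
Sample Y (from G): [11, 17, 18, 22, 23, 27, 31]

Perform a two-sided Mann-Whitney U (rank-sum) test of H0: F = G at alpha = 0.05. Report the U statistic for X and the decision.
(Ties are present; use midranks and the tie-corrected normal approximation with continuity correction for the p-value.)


Step 1: Combine and sort all 11 observations; assign midranks.
sorted (value, group): (10,X), (11,Y), (17,X), (17,Y), (18,X), (18,Y), (22,Y), (23,Y), (25,X), (27,Y), (31,Y)
ranks: 10->1, 11->2, 17->3.5, 17->3.5, 18->5.5, 18->5.5, 22->7, 23->8, 25->9, 27->10, 31->11
Step 2: Rank sum for X: R1 = 1 + 3.5 + 5.5 + 9 = 19.
Step 3: U_X = R1 - n1(n1+1)/2 = 19 - 4*5/2 = 19 - 10 = 9.
       U_Y = n1*n2 - U_X = 28 - 9 = 19.
Step 4: Ties are present, so use the tie-corrected normal approximation (with continuity correction) for the p-value.
Step 5: p-value = 0.392932; compare to alpha = 0.05. fail to reject H0.

U_X = 9, p = 0.392932, fail to reject H0 at alpha = 0.05.


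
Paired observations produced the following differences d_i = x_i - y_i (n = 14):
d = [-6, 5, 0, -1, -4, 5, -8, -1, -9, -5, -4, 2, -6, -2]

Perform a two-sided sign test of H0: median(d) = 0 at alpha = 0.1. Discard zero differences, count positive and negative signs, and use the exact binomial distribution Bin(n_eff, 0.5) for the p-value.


Step 1: Discard zero differences. Original n = 14; n_eff = number of nonzero differences = 13.
Nonzero differences (with sign): -6, +5, -1, -4, +5, -8, -1, -9, -5, -4, +2, -6, -2
Step 2: Count signs: positive = 3, negative = 10.
Step 3: Under H0: P(positive) = 0.5, so the number of positives S ~ Bin(13, 0.5).
Step 4: Two-sided exact p-value = sum of Bin(13,0.5) probabilities at or below the observed probability = 0.092285.
Step 5: alpha = 0.1. reject H0.

n_eff = 13, pos = 3, neg = 10, p = 0.092285, reject H0.


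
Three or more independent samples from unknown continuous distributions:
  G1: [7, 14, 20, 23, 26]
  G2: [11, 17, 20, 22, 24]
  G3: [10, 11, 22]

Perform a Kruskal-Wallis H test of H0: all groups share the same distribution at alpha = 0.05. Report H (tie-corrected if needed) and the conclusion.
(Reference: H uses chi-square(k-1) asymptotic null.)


Step 1: Combine all N = 13 observations and assign midranks.
sorted (value, group, rank): (7,G1,1), (10,G3,2), (11,G2,3.5), (11,G3,3.5), (14,G1,5), (17,G2,6), (20,G1,7.5), (20,G2,7.5), (22,G2,9.5), (22,G3,9.5), (23,G1,11), (24,G2,12), (26,G1,13)
Step 2: Sum ranks within each group.
R_1 = 37.5 (n_1 = 5)
R_2 = 38.5 (n_2 = 5)
R_3 = 15 (n_3 = 3)
Step 3: H = 12/(N(N+1)) * sum(R_i^2/n_i) - 3(N+1)
     = 12/(13*14) * (37.5^2/5 + 38.5^2/5 + 15^2/3) - 3*14
     = 0.065934 * 652.7 - 42
     = 1.035165.
Step 4: Ties present; correction factor C = 1 - 18/(13^3 - 13) = 0.991758. Corrected H = 1.035165 / 0.991758 = 1.043767.
Step 5: Under H0, H ~ chi^2(2); p-value = 0.593402.
Step 6: alpha = 0.05. fail to reject H0.

H = 1.0438, df = 2, p = 0.593402, fail to reject H0.


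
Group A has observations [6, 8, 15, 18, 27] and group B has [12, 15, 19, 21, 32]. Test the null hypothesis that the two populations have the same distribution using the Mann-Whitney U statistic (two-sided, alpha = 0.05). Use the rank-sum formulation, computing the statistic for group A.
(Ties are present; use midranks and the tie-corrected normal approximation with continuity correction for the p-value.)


Step 1: Combine and sort all 10 observations; assign midranks.
sorted (value, group): (6,X), (8,X), (12,Y), (15,X), (15,Y), (18,X), (19,Y), (21,Y), (27,X), (32,Y)
ranks: 6->1, 8->2, 12->3, 15->4.5, 15->4.5, 18->6, 19->7, 21->8, 27->9, 32->10
Step 2: Rank sum for X: R1 = 1 + 2 + 4.5 + 6 + 9 = 22.5.
Step 3: U_X = R1 - n1(n1+1)/2 = 22.5 - 5*6/2 = 22.5 - 15 = 7.5.
       U_Y = n1*n2 - U_X = 25 - 7.5 = 17.5.
Step 4: Ties are present, so use the tie-corrected normal approximation (with continuity correction) for the p-value.
Step 5: p-value = 0.345742; compare to alpha = 0.05. fail to reject H0.

U_X = 7.5, p = 0.345742, fail to reject H0 at alpha = 0.05.


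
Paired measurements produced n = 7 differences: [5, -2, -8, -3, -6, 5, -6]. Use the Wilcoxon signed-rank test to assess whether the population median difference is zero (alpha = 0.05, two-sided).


Step 1: Drop any zero differences (none here) and take |d_i|.
|d| = [5, 2, 8, 3, 6, 5, 6]
Step 2: Midrank |d_i| (ties get averaged ranks).
ranks: |5|->3.5, |2|->1, |8|->7, |3|->2, |6|->5.5, |5|->3.5, |6|->5.5
Step 3: Attach original signs; sum ranks with positive sign and with negative sign.
W+ = 3.5 + 3.5 = 7
W- = 1 + 7 + 2 + 5.5 + 5.5 = 21
(Check: W+ + W- = 28 should equal n(n+1)/2 = 28.)
Step 4: Test statistic W = min(W+, W-) = 7.
Step 5: Ties in |d|, so use the tie-corrected normal approximation.
        E[W] = n(n+1)/4 = 7*8/4 = 14.
        Tie groups: |d|=5 (t=2), |d|=6 (t=2); sum(t^3 - t) = 12.
        Var[W] = n(n+1)(2n+1)/24 - sum(t^3-t)/48 = 840/24 - 12/48 = 34.75.
        z = (W - E[W]) / sqrt(Var[W]) = (7 - 14) / 5.8949 = -1.1875.
        Two-sided p = 2*Phi(z) = 0.235044.
Step 6: alpha = 0.05. fail to reject H0.

W+ = 7, W- = 21, W = min = 7, p = 0.235044, fail to reject H0.


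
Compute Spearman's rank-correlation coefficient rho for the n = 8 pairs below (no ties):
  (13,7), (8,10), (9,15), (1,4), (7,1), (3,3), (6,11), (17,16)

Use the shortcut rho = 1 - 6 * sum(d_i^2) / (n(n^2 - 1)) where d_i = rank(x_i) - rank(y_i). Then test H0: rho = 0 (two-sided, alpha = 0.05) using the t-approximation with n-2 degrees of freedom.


Step 1: Rank x and y separately (midranks; no ties here).
rank(x): 13->7, 8->5, 9->6, 1->1, 7->4, 3->2, 6->3, 17->8
rank(y): 7->4, 10->5, 15->7, 4->3, 1->1, 3->2, 11->6, 16->8
Step 2: d_i = R_x(i) - R_y(i); compute d_i^2.
  (7-4)^2=9, (5-5)^2=0, (6-7)^2=1, (1-3)^2=4, (4-1)^2=9, (2-2)^2=0, (3-6)^2=9, (8-8)^2=0
sum(d^2) = 32.
Step 3: rho = 1 - 6*32 / (8*(8^2 - 1)) = 1 - 192/504 = 0.619048.
Step 4: Under H0, t = rho * sqrt((n-2)/(1-rho^2)) = 1.9308 ~ t(6).
Step 5: Two-sided p-value from the t-distribution with 6 df = 0.101733.
Step 6: alpha = 0.05. fail to reject H0.

rho = 0.6190, p = 0.101733, fail to reject H0 at alpha = 0.05.


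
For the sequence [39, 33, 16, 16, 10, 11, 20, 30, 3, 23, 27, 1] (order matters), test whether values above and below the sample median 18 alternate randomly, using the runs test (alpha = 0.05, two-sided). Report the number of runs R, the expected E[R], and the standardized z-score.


Step 1: Compute median = 18; label A = above, B = below.
Labels in order: AABBBBAABAAB  (n_A = 6, n_B = 6)
Step 2: Count runs R = 6.
Step 3: Under H0 (random ordering), E[R] = 2*n_A*n_B/(n_A+n_B) + 1 = 2*6*6/12 + 1 = 7.0000.
        Var[R] = 2*n_A*n_B*(2*n_A*n_B - n_A - n_B) / ((n_A+n_B)^2 * (n_A+n_B-1)) = 4320/1584 = 2.7273.
        SD[R] = 1.6514.
Step 4: Continuity-corrected z = (R + 0.5 - E[R]) / SD[R] = (6 + 0.5 - 7.0000) / 1.6514 = -0.3028.
Step 5: Two-sided p-value via normal approximation = 2*(1 - Phi(|z|)) = 0.762069.
Step 6: alpha = 0.05. fail to reject H0.

R = 6, z = -0.3028, p = 0.762069, fail to reject H0.


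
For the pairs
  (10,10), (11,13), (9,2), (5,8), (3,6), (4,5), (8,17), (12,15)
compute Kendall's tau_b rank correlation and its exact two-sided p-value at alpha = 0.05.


Step 1: Enumerate the 28 unordered pairs (i,j) with i<j and classify each by sign(x_j-x_i) * sign(y_j-y_i).
  (1,2):dx=+1,dy=+3->C; (1,3):dx=-1,dy=-8->C; (1,4):dx=-5,dy=-2->C; (1,5):dx=-7,dy=-4->C
  (1,6):dx=-6,dy=-5->C; (1,7):dx=-2,dy=+7->D; (1,8):dx=+2,dy=+5->C; (2,3):dx=-2,dy=-11->C
  (2,4):dx=-6,dy=-5->C; (2,5):dx=-8,dy=-7->C; (2,6):dx=-7,dy=-8->C; (2,7):dx=-3,dy=+4->D
  (2,8):dx=+1,dy=+2->C; (3,4):dx=-4,dy=+6->D; (3,5):dx=-6,dy=+4->D; (3,6):dx=-5,dy=+3->D
  (3,7):dx=-1,dy=+15->D; (3,8):dx=+3,dy=+13->C; (4,5):dx=-2,dy=-2->C; (4,6):dx=-1,dy=-3->C
  (4,7):dx=+3,dy=+9->C; (4,8):dx=+7,dy=+7->C; (5,6):dx=+1,dy=-1->D; (5,7):dx=+5,dy=+11->C
  (5,8):dx=+9,dy=+9->C; (6,7):dx=+4,dy=+12->C; (6,8):dx=+8,dy=+10->C; (7,8):dx=+4,dy=-2->D
Step 2: C = 20, D = 8, total pairs = 28.
Step 3: tau = (C - D)/(n(n-1)/2) = (20 - 8)/28 = 0.428571.
Step 4: Exact two-sided p-value (enumerate n! = 40320 permutations of y under H0): p = 0.178869.
Step 5: alpha = 0.05. fail to reject H0.

tau_b = 0.4286 (C=20, D=8), p = 0.178869, fail to reject H0.


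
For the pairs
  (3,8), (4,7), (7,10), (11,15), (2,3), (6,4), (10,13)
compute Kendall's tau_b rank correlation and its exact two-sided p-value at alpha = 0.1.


Step 1: Enumerate the 21 unordered pairs (i,j) with i<j and classify each by sign(x_j-x_i) * sign(y_j-y_i).
  (1,2):dx=+1,dy=-1->D; (1,3):dx=+4,dy=+2->C; (1,4):dx=+8,dy=+7->C; (1,5):dx=-1,dy=-5->C
  (1,6):dx=+3,dy=-4->D; (1,7):dx=+7,dy=+5->C; (2,3):dx=+3,dy=+3->C; (2,4):dx=+7,dy=+8->C
  (2,5):dx=-2,dy=-4->C; (2,6):dx=+2,dy=-3->D; (2,7):dx=+6,dy=+6->C; (3,4):dx=+4,dy=+5->C
  (3,5):dx=-5,dy=-7->C; (3,6):dx=-1,dy=-6->C; (3,7):dx=+3,dy=+3->C; (4,5):dx=-9,dy=-12->C
  (4,6):dx=-5,dy=-11->C; (4,7):dx=-1,dy=-2->C; (5,6):dx=+4,dy=+1->C; (5,7):dx=+8,dy=+10->C
  (6,7):dx=+4,dy=+9->C
Step 2: C = 18, D = 3, total pairs = 21.
Step 3: tau = (C - D)/(n(n-1)/2) = (18 - 3)/21 = 0.714286.
Step 4: Exact two-sided p-value (enumerate n! = 5040 permutations of y under H0): p = 0.030159.
Step 5: alpha = 0.1. reject H0.

tau_b = 0.7143 (C=18, D=3), p = 0.030159, reject H0.


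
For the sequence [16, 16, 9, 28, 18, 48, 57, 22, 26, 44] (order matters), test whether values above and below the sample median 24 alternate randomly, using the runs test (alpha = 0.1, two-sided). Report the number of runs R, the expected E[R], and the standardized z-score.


Step 1: Compute median = 24; label A = above, B = below.
Labels in order: BBBABAABAA  (n_A = 5, n_B = 5)
Step 2: Count runs R = 6.
Step 3: Under H0 (random ordering), E[R] = 2*n_A*n_B/(n_A+n_B) + 1 = 2*5*5/10 + 1 = 6.0000.
        Var[R] = 2*n_A*n_B*(2*n_A*n_B - n_A - n_B) / ((n_A+n_B)^2 * (n_A+n_B-1)) = 2000/900 = 2.2222.
        SD[R] = 1.4907.
Step 4: R = E[R], so z = 0 with no continuity correction.
Step 5: Two-sided p-value via normal approximation = 2*(1 - Phi(|z|)) = 1.000000.
Step 6: alpha = 0.1. fail to reject H0.

R = 6, z = 0.0000, p = 1.000000, fail to reject H0.


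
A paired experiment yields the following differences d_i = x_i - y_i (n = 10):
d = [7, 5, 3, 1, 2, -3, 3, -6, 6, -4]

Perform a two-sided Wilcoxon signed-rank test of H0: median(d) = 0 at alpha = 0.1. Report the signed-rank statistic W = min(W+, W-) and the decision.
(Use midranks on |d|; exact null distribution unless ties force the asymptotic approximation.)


Step 1: Drop any zero differences (none here) and take |d_i|.
|d| = [7, 5, 3, 1, 2, 3, 3, 6, 6, 4]
Step 2: Midrank |d_i| (ties get averaged ranks).
ranks: |7|->10, |5|->7, |3|->4, |1|->1, |2|->2, |3|->4, |3|->4, |6|->8.5, |6|->8.5, |4|->6
Step 3: Attach original signs; sum ranks with positive sign and with negative sign.
W+ = 10 + 7 + 4 + 1 + 2 + 4 + 8.5 = 36.5
W- = 4 + 8.5 + 6 = 18.5
(Check: W+ + W- = 55 should equal n(n+1)/2 = 55.)
Step 4: Test statistic W = min(W+, W-) = 18.5.
Step 5: Ties in |d|, so use the tie-corrected normal approximation.
        E[W] = n(n+1)/4 = 10*11/4 = 27.5.
        Tie groups: |d|=3 (t=3), |d|=6 (t=2); sum(t^3 - t) = 30.
        Var[W] = n(n+1)(2n+1)/24 - sum(t^3-t)/48 = 2310/24 - 30/48 = 95.625.
        z = (W - E[W]) / sqrt(Var[W]) = (18.5 - 27.5) / 9.7788 = -0.9204.
        Two-sided p = 2*Phi(z) = 0.357386.
Step 6: alpha = 0.1. fail to reject H0.

W+ = 36.5, W- = 18.5, W = min = 18.5, p = 0.357386, fail to reject H0.


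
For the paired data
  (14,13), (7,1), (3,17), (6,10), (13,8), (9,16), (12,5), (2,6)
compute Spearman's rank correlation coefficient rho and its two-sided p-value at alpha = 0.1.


Step 1: Rank x and y separately (midranks; no ties here).
rank(x): 14->8, 7->4, 3->2, 6->3, 13->7, 9->5, 12->6, 2->1
rank(y): 13->6, 1->1, 17->8, 10->5, 8->4, 16->7, 5->2, 6->3
Step 2: d_i = R_x(i) - R_y(i); compute d_i^2.
  (8-6)^2=4, (4-1)^2=9, (2-8)^2=36, (3-5)^2=4, (7-4)^2=9, (5-7)^2=4, (6-2)^2=16, (1-3)^2=4
sum(d^2) = 86.
Step 3: rho = 1 - 6*86 / (8*(8^2 - 1)) = 1 - 516/504 = -0.023810.
Step 4: Under H0, t = rho * sqrt((n-2)/(1-rho^2)) = -0.0583 ~ t(6).
Step 5: Two-sided p-value from the t-distribution with 6 df = 0.955374.
Step 6: alpha = 0.1. fail to reject H0.

rho = -0.0238, p = 0.955374, fail to reject H0 at alpha = 0.1.


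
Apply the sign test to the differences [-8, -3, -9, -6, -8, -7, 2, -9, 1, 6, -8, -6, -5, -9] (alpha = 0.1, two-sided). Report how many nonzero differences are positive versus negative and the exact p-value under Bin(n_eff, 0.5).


Step 1: Discard zero differences. Original n = 14; n_eff = number of nonzero differences = 14.
Nonzero differences (with sign): -8, -3, -9, -6, -8, -7, +2, -9, +1, +6, -8, -6, -5, -9
Step 2: Count signs: positive = 3, negative = 11.
Step 3: Under H0: P(positive) = 0.5, so the number of positives S ~ Bin(14, 0.5).
Step 4: Two-sided exact p-value = sum of Bin(14,0.5) probabilities at or below the observed probability = 0.057373.
Step 5: alpha = 0.1. reject H0.

n_eff = 14, pos = 3, neg = 11, p = 0.057373, reject H0.


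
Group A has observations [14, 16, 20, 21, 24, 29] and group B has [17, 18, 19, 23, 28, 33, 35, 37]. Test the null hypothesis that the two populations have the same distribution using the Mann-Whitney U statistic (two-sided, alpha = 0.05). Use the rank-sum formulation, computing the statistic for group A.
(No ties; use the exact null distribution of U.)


Step 1: Combine and sort all 14 observations; assign midranks.
sorted (value, group): (14,X), (16,X), (17,Y), (18,Y), (19,Y), (20,X), (21,X), (23,Y), (24,X), (28,Y), (29,X), (33,Y), (35,Y), (37,Y)
ranks: 14->1, 16->2, 17->3, 18->4, 19->5, 20->6, 21->7, 23->8, 24->9, 28->10, 29->11, 33->12, 35->13, 37->14
Step 2: Rank sum for X: R1 = 1 + 2 + 6 + 7 + 9 + 11 = 36.
Step 3: U_X = R1 - n1(n1+1)/2 = 36 - 6*7/2 = 36 - 21 = 15.
       U_Y = n1*n2 - U_X = 48 - 15 = 33.
Step 4: No ties, so the exact null distribution of U (based on enumerating the C(14,6) = 3003 equally likely rank assignments) gives the two-sided p-value.
Step 5: p-value = 0.282384; compare to alpha = 0.05. fail to reject H0.

U_X = 15, p = 0.282384, fail to reject H0 at alpha = 0.05.


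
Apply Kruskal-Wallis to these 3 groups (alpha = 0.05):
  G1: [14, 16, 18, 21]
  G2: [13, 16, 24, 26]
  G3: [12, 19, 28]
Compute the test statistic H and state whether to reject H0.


Step 1: Combine all N = 11 observations and assign midranks.
sorted (value, group, rank): (12,G3,1), (13,G2,2), (14,G1,3), (16,G1,4.5), (16,G2,4.5), (18,G1,6), (19,G3,7), (21,G1,8), (24,G2,9), (26,G2,10), (28,G3,11)
Step 2: Sum ranks within each group.
R_1 = 21.5 (n_1 = 4)
R_2 = 25.5 (n_2 = 4)
R_3 = 19 (n_3 = 3)
Step 3: H = 12/(N(N+1)) * sum(R_i^2/n_i) - 3(N+1)
     = 12/(11*12) * (21.5^2/4 + 25.5^2/4 + 19^2/3) - 3*12
     = 0.090909 * 398.458 - 36
     = 0.223485.
Step 4: Ties present; correction factor C = 1 - 6/(11^3 - 11) = 0.995455. Corrected H = 0.223485 / 0.995455 = 0.224505.
Step 5: Under H0, H ~ chi^2(2); p-value = 0.893818.
Step 6: alpha = 0.05. fail to reject H0.

H = 0.2245, df = 2, p = 0.893818, fail to reject H0.
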